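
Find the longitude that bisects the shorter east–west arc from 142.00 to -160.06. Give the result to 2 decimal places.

+170.97°

Signed shortest Δλ from +142.00° to -160.06° is +57.94°.
Midpoint longitude = +142.00° + (+57.94°)/2 = +142.00° + 28.97° = +170.97°.
(The naïve average (+142.00 + -160.06)/2 = -9.03° is on the wrong side of the globe.)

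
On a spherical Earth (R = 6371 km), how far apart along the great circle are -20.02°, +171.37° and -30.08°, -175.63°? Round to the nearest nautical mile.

Δλ = -175.63 − 171.37 = -347.00°; wrapped into (−180°, 180°]: 13.00°.
Δφ = -30.08 − -20.02 = -10.06°.
a = sin²(Δφ/2) + cos φ₁ · cos φ₂ · sin²(Δλ/2) = 0.018106.
c = 2·atan2(√a, √(1−a)) = 0.26994 rad → d = 6371·c ≈ 1719.78 km ≈ 928.61 nmi.

929 nmi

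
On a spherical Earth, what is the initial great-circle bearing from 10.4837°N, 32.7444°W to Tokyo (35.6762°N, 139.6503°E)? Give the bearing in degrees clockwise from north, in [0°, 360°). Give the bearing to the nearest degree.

8°

Δλ = 139.6503 − -32.7444 = 172.3947°.
θ = atan2( sin Δλ · cos φ₂ , cos φ₁ · sin φ₂ − sin φ₁ · cos φ₂ · cos Δλ )
  = atan2(0.10751, 0.71998) = 8.493° → normalised to [0°, 360°): 8.493°.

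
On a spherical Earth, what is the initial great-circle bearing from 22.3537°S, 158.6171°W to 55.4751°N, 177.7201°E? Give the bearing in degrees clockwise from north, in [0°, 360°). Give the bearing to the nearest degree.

347°

Δλ = 177.7201 − -158.6171 = 336.3372°; wrapped into (−180°, 180°]: -23.6628°.
θ = atan2( sin Δλ · cos φ₂ , cos φ₁ · sin φ₂ − sin φ₁ · cos φ₂ · cos Δλ )
  = atan2(-0.22747, 0.95940) = -13.338° → normalised to [0°, 360°): 346.662°.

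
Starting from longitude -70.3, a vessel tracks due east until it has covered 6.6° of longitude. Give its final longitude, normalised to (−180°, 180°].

Start at -70.3°; shift +6.6° → -63.7°.
-63.7° already lies in (−180°, 180°].

-63.7°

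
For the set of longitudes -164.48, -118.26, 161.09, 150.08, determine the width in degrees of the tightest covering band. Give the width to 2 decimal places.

Sort the longitudes: -164.48°, -118.26°, +150.08°, +161.09°.
Eastward gaps between consecutive values (wrapping around): 46.22°, 268.34°, 11.01°, 34.43°.
Largest gap = 268.34° ⇒ minimal covering band is its complement: 360° − 268.34° = 91.66°.
Band runs from +150.08° eastward to -118.26°, crossing the antimeridian.

91.66°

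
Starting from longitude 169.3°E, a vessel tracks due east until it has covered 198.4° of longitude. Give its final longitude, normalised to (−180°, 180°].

7.7°E

Start at +169.3°; shift +198.4° → +367.7°.
+367.7° lies outside (−180°, 180°]; subtract 360° → +7.7°.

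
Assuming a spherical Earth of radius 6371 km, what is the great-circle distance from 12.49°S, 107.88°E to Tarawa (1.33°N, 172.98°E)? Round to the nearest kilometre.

7344 km

Δλ = 172.98 − 107.88 = 65.10°.
Δφ = 1.33 − -12.49 = 13.82°.
a = sin²(Δφ/2) + cos φ₁ · cos φ₂ · sin²(Δλ/2) = 0.297030.
c = 2·atan2(√a, √(1−a)) = 1.15279 rad → d = 6371·c ≈ 7344.41 km.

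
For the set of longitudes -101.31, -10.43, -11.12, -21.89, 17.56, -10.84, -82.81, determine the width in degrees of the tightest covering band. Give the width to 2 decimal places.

118.87°

Sort the longitudes: -101.31°, -82.81°, -21.89°, -11.12°, -10.84°, -10.43°, +17.56°.
Eastward gaps between consecutive values (wrapping around): 18.50°, 60.92°, 10.77°, 0.28°, 0.41°, 27.99°, 241.13°.
Largest gap = 241.13° ⇒ minimal covering band is its complement: 360° − 241.13° = 118.87°.
Band runs from -101.31° eastward to +17.56°.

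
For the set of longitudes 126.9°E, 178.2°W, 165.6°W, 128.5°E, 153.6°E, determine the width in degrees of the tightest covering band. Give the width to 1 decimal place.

Sort the longitudes: -178.2°, -165.6°, +126.9°, +128.5°, +153.6°.
Eastward gaps between consecutive values (wrapping around): 12.6°, 292.5°, 1.6°, 25.1°, 28.2°.
Largest gap = 292.5° ⇒ minimal covering band is its complement: 360° − 292.5° = 67.5°.
Band runs from +126.9° eastward to -165.6°, crossing the antimeridian.

67.5°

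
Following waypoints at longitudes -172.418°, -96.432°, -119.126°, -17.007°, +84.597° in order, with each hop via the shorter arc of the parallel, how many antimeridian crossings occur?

0

Leg 1: -172.418° → -96.432°, shortest Δλ = 75.986° (east) — does not cross 180°.
Leg 2: -96.432° → -119.126°, shortest Δλ = -22.694° (west) — does not cross 180°.
Leg 3: -119.126° → -17.007°, shortest Δλ = 102.119° (east) — does not cross 180°.
Leg 4: -17.007° → +84.597°, shortest Δλ = 101.604° (east) — does not cross 180°.
Total crossings: 0.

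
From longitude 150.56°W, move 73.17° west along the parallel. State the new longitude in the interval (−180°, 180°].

136.27°E

Start at -150.56°; shift −73.17° → -223.73°.
-223.73° lies outside (−180°, 180°]; add 360° → +136.27°.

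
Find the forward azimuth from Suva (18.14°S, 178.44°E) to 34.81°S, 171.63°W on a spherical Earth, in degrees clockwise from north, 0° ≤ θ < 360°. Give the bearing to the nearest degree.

Δλ = -171.63 − 178.44 = -350.07°; wrapped into (−180°, 180°]: 9.93°.
θ = atan2( sin Δλ · cos φ₂ , cos φ₁ · sin φ₂ − sin φ₁ · cos φ₂ · cos Δλ )
  = atan2(0.14159, -0.29069) = 154.031° → normalised to [0°, 360°): 154.031°.

154°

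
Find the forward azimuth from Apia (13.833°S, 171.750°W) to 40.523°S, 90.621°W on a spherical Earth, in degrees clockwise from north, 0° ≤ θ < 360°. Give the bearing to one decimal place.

128.8°

Δλ = -90.621 − -171.750 = 81.129°.
θ = atan2( sin Δλ · cos φ₂ , cos φ₁ · sin φ₂ − sin φ₁ · cos φ₂ · cos Δλ )
  = atan2(0.75105, -0.60288) = 128.755° → normalised to [0°, 360°): 128.755°.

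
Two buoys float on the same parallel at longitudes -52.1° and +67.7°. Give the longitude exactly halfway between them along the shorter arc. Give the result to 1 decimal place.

+7.8°

Signed shortest Δλ from -52.1° to +67.7° is +119.8°.
Midpoint longitude = -52.1° + (+119.8°)/2 = -52.1° + 59.9° = +7.8°.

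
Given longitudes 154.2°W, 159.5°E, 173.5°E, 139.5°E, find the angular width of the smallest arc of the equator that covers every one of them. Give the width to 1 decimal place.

66.3°

Sort the longitudes: -154.2°, +139.5°, +159.5°, +173.5°.
Eastward gaps between consecutive values (wrapping around): 293.7°, 20.0°, 14.0°, 32.3°.
Largest gap = 293.7° ⇒ minimal covering band is its complement: 360° − 293.7° = 66.3°.
Band runs from +139.5° eastward to -154.2°, crossing the antimeridian.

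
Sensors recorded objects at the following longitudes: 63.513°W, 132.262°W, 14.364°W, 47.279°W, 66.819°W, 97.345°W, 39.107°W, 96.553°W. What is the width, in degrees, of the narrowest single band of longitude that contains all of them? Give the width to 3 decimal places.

Sort the longitudes: -132.262°, -97.345°, -96.553°, -66.819°, -63.513°, -47.279°, -39.107°, -14.364°.
Eastward gaps between consecutive values (wrapping around): 34.917°, 0.792°, 29.734°, 3.306°, 16.234°, 8.172°, 24.743°, 242.102°.
Largest gap = 242.102° ⇒ minimal covering band is its complement: 360° − 242.102° = 117.898°.
Band runs from -132.262° eastward to -14.364°.

117.898°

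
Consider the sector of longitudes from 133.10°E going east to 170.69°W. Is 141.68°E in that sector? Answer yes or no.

Band width going east from +133.10° to -170.69°: ((-170.69 − 133.10) mod 360) = 56.21°.
Offset of +141.68° east of the west edge: ((141.68 − 133.10) mod 360) = 8.58°.
8.58° ≤ 56.21° ⇒ inside.

Yes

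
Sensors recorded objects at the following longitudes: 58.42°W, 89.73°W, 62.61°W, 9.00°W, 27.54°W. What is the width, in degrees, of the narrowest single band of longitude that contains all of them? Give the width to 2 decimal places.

Sort the longitudes: -89.73°, -62.61°, -58.42°, -27.54°, -9.00°.
Eastward gaps between consecutive values (wrapping around): 27.12°, 4.19°, 30.88°, 18.54°, 279.27°.
Largest gap = 279.27° ⇒ minimal covering band is its complement: 360° − 279.27° = 80.73°.
Band runs from -89.73° eastward to -9.00°.

80.73°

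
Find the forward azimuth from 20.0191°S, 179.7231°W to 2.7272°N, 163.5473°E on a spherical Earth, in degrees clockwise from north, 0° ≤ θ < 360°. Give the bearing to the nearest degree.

Δλ = 163.5473 − -179.7231 = 343.2704°; wrapped into (−180°, 180°]: -16.7296°.
θ = atan2( sin Δλ · cos φ₂ , cos φ₁ · sin φ₂ − sin φ₁ · cos φ₂ · cos Δλ )
  = atan2(-0.28753, 0.37218) = -37.688° → normalised to [0°, 360°): 322.312°.

322°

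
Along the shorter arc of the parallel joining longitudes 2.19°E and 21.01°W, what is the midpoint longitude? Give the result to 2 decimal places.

9.41°W

Signed shortest Δλ from +2.19° to -21.01° is -23.20°.
Midpoint longitude = +2.19° + (-23.20°)/2 = +2.19° − 11.60° = -9.41°.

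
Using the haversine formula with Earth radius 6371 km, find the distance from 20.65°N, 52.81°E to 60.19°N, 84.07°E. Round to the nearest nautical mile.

2719 nmi

Δλ = 84.07 − 52.81 = 31.26°.
Δφ = 60.19 − 20.65 = 39.54°.
a = sin²(Δφ/2) + cos φ₁ · cos φ₂ · sin²(Δλ/2) = 0.148177.
c = 2·atan2(√a, √(1−a)) = 0.79028 rad → d = 6371·c ≈ 5034.88 km ≈ 2718.62 nmi.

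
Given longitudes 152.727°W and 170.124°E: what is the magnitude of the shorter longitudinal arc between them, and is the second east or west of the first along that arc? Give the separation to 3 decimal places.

Raw difference: 170.124 − -152.727 = 322.851°.
Normalise into (−180°, 180°]: 322.851° − 360° = -37.149°.
Negative ⇒ the second point lies to the west; separation 37.149°.

37.149° west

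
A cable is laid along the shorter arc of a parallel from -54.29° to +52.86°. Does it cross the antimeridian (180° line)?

No

Signed shortest Δλ = ((52.86 − -54.29 + 180) mod 360) − 180 = 107.15°.
Going east by 107.15° from -54.29° reaches +52.86° without touching 180°.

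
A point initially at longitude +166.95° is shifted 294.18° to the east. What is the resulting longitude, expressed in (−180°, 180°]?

+101.13°

Start at +166.95°; shift +294.18° → +461.13°.
+461.13° lies outside (−180°, 180°]; subtract 360° → +101.13°.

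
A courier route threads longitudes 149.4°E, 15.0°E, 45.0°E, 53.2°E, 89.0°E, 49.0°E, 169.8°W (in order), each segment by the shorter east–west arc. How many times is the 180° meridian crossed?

Leg 1: +149.4° → +15.0°, shortest Δλ = -134.4° (west) — does not cross 180°.
Leg 2: +15.0° → +45.0°, shortest Δλ = 30.0° (east) — does not cross 180°.
Leg 3: +45.0° → +53.2°, shortest Δλ = 8.2° (east) — does not cross 180°.
Leg 4: +53.2° → +89.0°, shortest Δλ = 35.8° (east) — does not cross 180°.
Leg 5: +89.0° → +49.0°, shortest Δλ = -40.0° (west) — does not cross 180°.
Leg 6: +49.0° → -169.8°, shortest Δλ = 141.2° (east) — crosses 180°.
Total crossings: 1.

1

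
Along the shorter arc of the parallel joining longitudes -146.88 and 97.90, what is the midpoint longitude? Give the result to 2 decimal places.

Signed shortest Δλ from -146.88° to +97.90° is -115.22°.
Midpoint longitude = -146.88° + (-115.22°)/2 = -146.88° − 57.61° = -204.49°.
Normalise into (−180°, 180°]: +155.51°.
(The naïve average (-146.88 + +97.90)/2 = -24.49° is on the wrong side of the globe.)

+155.51°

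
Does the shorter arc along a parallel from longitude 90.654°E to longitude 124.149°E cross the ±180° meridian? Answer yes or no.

No

Signed shortest Δλ = ((124.149 − 90.654 + 180) mod 360) − 180 = 33.495°.
Going east by 33.495° from +90.654° reaches +124.149° without touching 180°.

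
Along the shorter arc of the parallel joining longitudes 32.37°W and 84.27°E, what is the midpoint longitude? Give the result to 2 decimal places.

Signed shortest Δλ from -32.37° to +84.27° is +116.64°.
Midpoint longitude = -32.37° + (+116.64°)/2 = -32.37° + 58.32° = +25.95°.

25.95°E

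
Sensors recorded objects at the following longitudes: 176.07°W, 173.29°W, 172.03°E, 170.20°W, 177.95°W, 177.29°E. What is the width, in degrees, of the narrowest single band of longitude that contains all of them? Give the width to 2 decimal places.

Sort the longitudes: -177.95°, -176.07°, -173.29°, -170.20°, +172.03°, +177.29°.
Eastward gaps between consecutive values (wrapping around): 1.88°, 2.78°, 3.09°, 342.23°, 5.26°, 4.76°.
Largest gap = 342.23° ⇒ minimal covering band is its complement: 360° − 342.23° = 17.77°.
Band runs from +172.03° eastward to -170.20°, crossing the antimeridian.

17.77°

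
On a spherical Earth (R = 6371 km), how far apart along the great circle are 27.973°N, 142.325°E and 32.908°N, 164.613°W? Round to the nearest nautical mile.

2734 nmi

Δλ = -164.613 − 142.325 = -306.938°; wrapped into (−180°, 180°]: 53.062°.
Δφ = 32.908 − 27.973 = 4.935°.
a = sin²(Δφ/2) + cos φ₁ · cos φ₂ · sin²(Δλ/2) = 0.149793.
c = 2·atan2(√a, √(1−a)) = 0.79482 rad → d = 6371·c ≈ 5063.79 km ≈ 2734.23 nmi.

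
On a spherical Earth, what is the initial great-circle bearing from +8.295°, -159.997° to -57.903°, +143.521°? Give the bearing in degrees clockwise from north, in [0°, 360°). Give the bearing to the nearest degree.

207°

Δλ = 143.521 − -159.997 = 303.518°; wrapped into (−180°, 180°]: -56.482°.
θ = atan2( sin Δλ · cos φ₂ , cos φ₁ · sin φ₂ − sin φ₁ · cos φ₂ · cos Δλ )
  = atan2(-0.44300, -0.88062) = -153.295° → normalised to [0°, 360°): 206.705°.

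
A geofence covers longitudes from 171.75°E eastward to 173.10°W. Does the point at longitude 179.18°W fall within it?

Band width going east from +171.75° to -173.10°: ((-173.10 − 171.75) mod 360) = 15.15°.
Offset of -179.18° east of the west edge: ((-179.18 − 171.75) mod 360) = 9.07°.
9.07° ≤ 15.15° ⇒ inside.

Yes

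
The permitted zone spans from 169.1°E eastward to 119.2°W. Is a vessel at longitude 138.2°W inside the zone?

Band width going east from +169.1° to -119.2°: ((-119.2 − 169.1) mod 360) = 71.7°.
Offset of -138.2° east of the west edge: ((-138.2 − 169.1) mod 360) = 52.7°.
52.7° ≤ 71.7° ⇒ inside.

Yes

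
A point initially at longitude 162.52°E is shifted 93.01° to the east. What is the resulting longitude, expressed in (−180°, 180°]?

Start at +162.52°; shift +93.01° → +255.53°.
+255.53° lies outside (−180°, 180°]; subtract 360° → -104.47°.

104.47°W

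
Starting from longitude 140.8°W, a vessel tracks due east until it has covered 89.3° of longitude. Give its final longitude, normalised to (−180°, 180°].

Start at -140.8°; shift +89.3° → -51.5°.
-51.5° already lies in (−180°, 180°].

51.5°W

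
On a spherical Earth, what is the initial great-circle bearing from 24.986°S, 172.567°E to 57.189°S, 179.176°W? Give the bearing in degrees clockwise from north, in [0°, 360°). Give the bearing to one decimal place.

171.7°

Δλ = -179.176 − 172.567 = -351.743°; wrapped into (−180°, 180°]: 8.257°.
θ = atan2( sin Δλ · cos φ₂ , cos φ₁ · sin φ₂ − sin φ₁ · cos φ₂ · cos Δλ )
  = atan2(0.07782, -0.53529) = 171.728° → normalised to [0°, 360°): 171.728°.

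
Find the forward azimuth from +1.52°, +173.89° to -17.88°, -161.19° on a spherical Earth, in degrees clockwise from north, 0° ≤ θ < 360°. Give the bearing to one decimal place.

Δλ = -161.19 − 173.89 = -335.08°; wrapped into (−180°, 180°]: 24.92°.
θ = atan2( sin Δλ · cos φ₂ , cos φ₁ · sin φ₂ − sin φ₁ · cos φ₂ · cos Δλ )
  = atan2(0.40100, -0.32981) = 129.436° → normalised to [0°, 360°): 129.436°.

129.4°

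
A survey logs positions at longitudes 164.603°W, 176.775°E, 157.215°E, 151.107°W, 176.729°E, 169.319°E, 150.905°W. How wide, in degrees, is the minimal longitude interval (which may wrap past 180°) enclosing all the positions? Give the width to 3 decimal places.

51.880°

Sort the longitudes: -164.603°, -151.107°, -150.905°, +157.215°, +169.319°, +176.729°, +176.775°.
Eastward gaps between consecutive values (wrapping around): 13.496°, 0.202°, 308.120°, 12.104°, 7.410°, 0.046°, 18.622°.
Largest gap = 308.120° ⇒ minimal covering band is its complement: 360° − 308.120° = 51.880°.
Band runs from +157.215° eastward to -150.905°, crossing the antimeridian.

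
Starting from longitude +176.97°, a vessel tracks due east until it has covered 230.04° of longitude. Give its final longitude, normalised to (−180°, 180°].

+47.01°

Start at +176.97°; shift +230.04° → +407.01°.
+407.01° lies outside (−180°, 180°]; subtract 360° → +47.01°.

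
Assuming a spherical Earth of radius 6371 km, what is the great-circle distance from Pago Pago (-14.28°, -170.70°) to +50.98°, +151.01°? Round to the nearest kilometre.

Δλ = 151.01 − -170.70 = 321.71°; wrapped into (−180°, 180°]: -38.29°.
Δφ = 50.98 − -14.28 = 65.26°.
a = sin²(Δφ/2) + cos φ₁ · cos φ₂ · sin²(Δλ/2) = 0.356374.
c = 2·atan2(√a, √(1−a)) = 1.27944 rad → d = 6371·c ≈ 8151.32 km.

8151 km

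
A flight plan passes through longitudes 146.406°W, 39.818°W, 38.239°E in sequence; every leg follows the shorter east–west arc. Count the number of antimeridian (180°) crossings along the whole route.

Leg 1: -146.406° → -39.818°, shortest Δλ = 106.588° (east) — does not cross 180°.
Leg 2: -39.818° → +38.239°, shortest Δλ = 78.057° (east) — does not cross 180°.
Total crossings: 0.

0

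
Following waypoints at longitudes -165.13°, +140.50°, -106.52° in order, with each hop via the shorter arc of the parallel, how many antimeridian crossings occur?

Leg 1: -165.13° → +140.50°, shortest Δλ = -54.37° (west) — crosses 180°.
Leg 2: +140.50° → -106.52°, shortest Δλ = 112.98° (east) — crosses 180°.
Total crossings: 2.

2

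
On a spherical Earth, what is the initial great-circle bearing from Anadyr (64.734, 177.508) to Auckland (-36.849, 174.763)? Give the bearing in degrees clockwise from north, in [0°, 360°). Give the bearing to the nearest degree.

182°

Δλ = 174.763 − 177.508 = -2.745°.
θ = atan2( sin Δλ · cos φ₂ , cos φ₁ · sin φ₂ − sin φ₁ · cos φ₂ · cos Δλ )
  = atan2(-0.03832, -0.97880) = -177.758° → normalised to [0°, 360°): 182.242°.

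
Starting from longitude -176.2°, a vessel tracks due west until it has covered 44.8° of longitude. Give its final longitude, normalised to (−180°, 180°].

Start at -176.2°; shift −44.8° → -221.0°.
-221.0° lies outside (−180°, 180°]; add 360° → +139.0°.

+139.0°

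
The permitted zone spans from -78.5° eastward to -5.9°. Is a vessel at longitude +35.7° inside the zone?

No

Band width going east from -78.5° to -5.9°: ((-5.9 − -78.5) mod 360) = 72.6°.
Offset of +35.7° east of the west edge: ((35.7 − -78.5) mod 360) = 114.2°.
114.2° > 72.6° ⇒ outside.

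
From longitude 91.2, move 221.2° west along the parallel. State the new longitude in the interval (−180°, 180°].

Start at +91.2°; shift −221.2° → -130.0°.
-130.0° already lies in (−180°, 180°].

-130.0°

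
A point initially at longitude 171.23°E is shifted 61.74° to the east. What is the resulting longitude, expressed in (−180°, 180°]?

Start at +171.23°; shift +61.74° → +232.97°.
+232.97° lies outside (−180°, 180°]; subtract 360° → -127.03°.

127.03°W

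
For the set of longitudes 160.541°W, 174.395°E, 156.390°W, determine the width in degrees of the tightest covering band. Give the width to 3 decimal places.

29.215°

Sort the longitudes: -160.541°, -156.390°, +174.395°.
Eastward gaps between consecutive values (wrapping around): 4.151°, 330.785°, 25.064°.
Largest gap = 330.785° ⇒ minimal covering band is its complement: 360° − 330.785° = 29.215°.
Band runs from +174.395° eastward to -156.390°, crossing the antimeridian.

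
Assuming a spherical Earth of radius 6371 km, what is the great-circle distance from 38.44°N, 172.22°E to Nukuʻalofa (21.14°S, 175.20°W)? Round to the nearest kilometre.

6754 km

Δλ = -175.20 − 172.22 = -347.42°; wrapped into (−180°, 180°]: 12.58°.
Δφ = -21.14 − 38.44 = -59.58°.
a = sin²(Δφ/2) + cos φ₁ · cos φ₂ · sin²(Δλ/2) = 0.255602.
c = 2·atan2(√a, √(1−a)) = 1.06009 rad → d = 6371·c ≈ 6753.81 km.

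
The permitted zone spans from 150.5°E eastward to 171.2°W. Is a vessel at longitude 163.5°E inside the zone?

Band width going east from +150.5° to -171.2°: ((-171.2 − 150.5) mod 360) = 38.3°.
Offset of +163.5° east of the west edge: ((163.5 − 150.5) mod 360) = 13.0°.
13.0° ≤ 38.3° ⇒ inside.

Yes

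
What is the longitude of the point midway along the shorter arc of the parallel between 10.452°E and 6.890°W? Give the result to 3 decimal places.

Signed shortest Δλ from +10.452° to -6.890° is -17.342°.
Midpoint longitude = +10.452° + (-17.342°)/2 = +10.452° − 8.671° = +1.781°.

1.781°E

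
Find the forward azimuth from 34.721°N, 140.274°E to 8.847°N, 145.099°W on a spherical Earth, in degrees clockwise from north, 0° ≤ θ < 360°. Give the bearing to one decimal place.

91.4°

Δλ = -145.099 − 140.274 = -285.373°; wrapped into (−180°, 180°]: 74.627°.
θ = atan2( sin Δλ · cos φ₂ , cos φ₁ · sin φ₂ − sin φ₁ · cos φ₂ · cos Δλ )
  = atan2(0.95275, -0.02279) = 91.370° → normalised to [0°, 360°): 91.370°.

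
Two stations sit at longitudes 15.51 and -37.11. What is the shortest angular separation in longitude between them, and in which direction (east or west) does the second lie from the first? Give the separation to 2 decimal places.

Raw difference: -37.11 − 15.51 = -52.62°.
Normalise into (−180°, 180°]: -52.62° stays -52.62°.
Negative ⇒ the second point lies to the west; separation 52.62°.

52.62° west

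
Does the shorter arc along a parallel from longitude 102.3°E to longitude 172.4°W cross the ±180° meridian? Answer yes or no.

Naïve |-172.4 − 102.3| = 274.7° > 180°, so the shorter arc goes the other way round — across 180°.
Signed shortest Δλ = ((-172.4 − 102.3 + 180) mod 360) − 180 = 85.3°.
Going east by 85.3° from +102.3° passes through 180° before reaching -172.4°.

Yes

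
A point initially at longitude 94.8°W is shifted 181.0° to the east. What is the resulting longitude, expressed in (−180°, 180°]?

Start at -94.8°; shift +181.0° → +86.2°.
+86.2° already lies in (−180°, 180°].

86.2°E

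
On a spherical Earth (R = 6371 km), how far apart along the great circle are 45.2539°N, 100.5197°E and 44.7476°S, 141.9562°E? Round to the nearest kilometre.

10807 km

Δλ = 141.9562 − 100.5197 = 41.4365°.
Δφ = -44.7476 − 45.2539 = -90.0015°.
a = sin²(Δφ/2) + cos φ₁ · cos φ₂ · sin²(Δλ/2) = 0.562587.
c = 2·atan2(√a, √(1−a)) = 1.69630 rad → d = 6371·c ≈ 10807.12 km.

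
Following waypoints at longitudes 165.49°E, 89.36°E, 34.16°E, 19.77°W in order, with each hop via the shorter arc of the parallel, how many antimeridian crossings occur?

Leg 1: +165.49° → +89.36°, shortest Δλ = -76.13° (west) — does not cross 180°.
Leg 2: +89.36° → +34.16°, shortest Δλ = -55.2° (west) — does not cross 180°.
Leg 3: +34.16° → -19.77°, shortest Δλ = -53.93° (west) — does not cross 180°.
Total crossings: 0.

0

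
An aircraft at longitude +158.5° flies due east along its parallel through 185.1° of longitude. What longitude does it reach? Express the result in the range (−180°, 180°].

-16.4°

Start at +158.5°; shift +185.1° → +343.6°.
+343.6° lies outside (−180°, 180°]; subtract 360° → -16.4°.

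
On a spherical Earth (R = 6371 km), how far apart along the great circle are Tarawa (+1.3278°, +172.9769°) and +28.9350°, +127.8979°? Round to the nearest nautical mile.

Δλ = 127.8979 − 172.9769 = -45.0790°.
Δφ = 28.9350 − 1.3278 = 27.6072°.
a = sin²(Δφ/2) + cos φ₁ · cos φ₂ · sin²(Δλ/2) = 0.185485.
c = 2·atan2(√a, √(1−a)) = 0.89049 rad → d = 6371·c ≈ 5673.33 km ≈ 3063.35 nmi.

3063 nmi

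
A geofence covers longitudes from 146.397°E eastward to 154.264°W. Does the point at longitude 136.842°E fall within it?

Band width going east from +146.397° to -154.264°: ((-154.264 − 146.397) mod 360) = 59.339°.
Offset of +136.842° east of the west edge: ((136.842 − 146.397) mod 360) = 350.445°.
350.445° > 59.339° ⇒ outside.

No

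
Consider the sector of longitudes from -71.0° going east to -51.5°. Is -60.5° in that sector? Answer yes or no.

Band width going east from -71.0° to -51.5°: ((-51.5 − -71.0) mod 360) = 19.5°.
Offset of -60.5° east of the west edge: ((-60.5 − -71.0) mod 360) = 10.5°.
10.5° ≤ 19.5° ⇒ inside.

Yes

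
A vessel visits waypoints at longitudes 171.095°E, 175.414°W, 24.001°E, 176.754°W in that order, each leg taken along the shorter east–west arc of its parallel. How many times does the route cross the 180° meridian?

3

Leg 1: +171.095° → -175.414°, shortest Δλ = 13.491° (east) — crosses 180°.
Leg 2: -175.414° → +24.001°, shortest Δλ = -160.585° (west) — crosses 180°.
Leg 3: +24.001° → -176.754°, shortest Δλ = 159.245° (east) — crosses 180°.
Total crossings: 3.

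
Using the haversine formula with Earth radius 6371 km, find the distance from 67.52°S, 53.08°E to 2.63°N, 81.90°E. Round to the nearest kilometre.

Δλ = 81.90 − 53.08 = 28.82°.
Δφ = 2.63 − -67.52 = 70.15°.
a = sin²(Δφ/2) + cos φ₁ · cos φ₂ · sin²(Δλ/2) = 0.353876.
c = 2·atan2(√a, √(1−a)) = 1.27422 rad → d = 6371·c ≈ 8118.05 km.

8118 km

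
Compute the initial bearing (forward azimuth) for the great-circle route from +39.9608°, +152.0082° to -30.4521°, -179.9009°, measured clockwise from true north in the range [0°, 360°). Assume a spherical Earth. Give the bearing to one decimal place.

Δλ = -179.9009 − 152.0082 = -331.9091°; wrapped into (−180°, 180°]: 28.0909°.
θ = atan2( sin Δλ · cos φ₂ , cos φ₁ · sin φ₂ − sin φ₁ · cos φ₂ · cos Δλ )
  = atan2(0.40592, -0.87691) = 155.161° → normalised to [0°, 360°): 155.161°.

155.2°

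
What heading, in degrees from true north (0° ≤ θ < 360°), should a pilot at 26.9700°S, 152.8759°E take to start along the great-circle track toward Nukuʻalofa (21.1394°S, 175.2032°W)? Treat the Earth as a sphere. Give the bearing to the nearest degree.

Δλ = -175.2032 − 152.8759 = -328.0791°; wrapped into (−180°, 180°]: 31.9209°.
θ = atan2( sin Δλ · cos φ₂ , cos φ₁ · sin φ₂ − sin φ₁ · cos φ₂ · cos Δλ )
  = atan2(0.49317, 0.03762) = 85.638° → normalised to [0°, 360°): 85.638°.

86°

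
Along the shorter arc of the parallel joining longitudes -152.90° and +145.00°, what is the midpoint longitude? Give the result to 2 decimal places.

+176.05°

Signed shortest Δλ from -152.90° to +145.00° is -62.10°.
Midpoint longitude = -152.90° + (-62.10°)/2 = -152.90° − 31.05° = -183.95°.
Normalise into (−180°, 180°]: +176.05°.
(The naïve average (-152.90 + +145.00)/2 = -3.95° is on the wrong side of the globe.)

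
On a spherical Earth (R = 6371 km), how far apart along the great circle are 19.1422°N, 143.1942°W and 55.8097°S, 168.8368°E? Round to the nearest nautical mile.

5114 nmi

Δλ = 168.8368 − -143.1942 = 312.0310°; wrapped into (−180°, 180°]: -47.9690°.
Δφ = -55.8097 − 19.1422 = -74.9519°.
a = sin²(Δφ/2) + cos φ₁ · cos φ₂ · sin²(Δλ/2) = 0.457903.
c = 2·atan2(√a, √(1−a)) = 1.48650 rad → d = 6371·c ≈ 9470.51 km ≈ 5113.67 nmi.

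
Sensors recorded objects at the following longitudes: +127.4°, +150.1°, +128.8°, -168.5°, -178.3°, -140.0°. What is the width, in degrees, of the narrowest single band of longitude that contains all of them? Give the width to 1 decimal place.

92.6°

Sort the longitudes: -178.3°, -168.5°, -140.0°, +127.4°, +128.8°, +150.1°.
Eastward gaps between consecutive values (wrapping around): 9.8°, 28.5°, 267.4°, 1.4°, 21.3°, 31.6°.
Largest gap = 267.4° ⇒ minimal covering band is its complement: 360° − 267.4° = 92.6°.
Band runs from +127.4° eastward to -140.0°, crossing the antimeridian.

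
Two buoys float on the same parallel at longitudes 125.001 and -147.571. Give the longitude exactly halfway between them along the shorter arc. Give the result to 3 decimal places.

Signed shortest Δλ from +125.001° to -147.571° is +87.428°.
Midpoint longitude = +125.001° + (+87.428°)/2 = +125.001° + 43.714° = +168.715°.
(The naïve average (+125.001 + -147.571)/2 = -11.285° is on the wrong side of the globe.)

+168.715°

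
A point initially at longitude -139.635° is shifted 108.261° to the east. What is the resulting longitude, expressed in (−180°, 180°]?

-31.374°

Start at -139.635°; shift +108.261° → -31.374°.
-31.374° already lies in (−180°, 180°].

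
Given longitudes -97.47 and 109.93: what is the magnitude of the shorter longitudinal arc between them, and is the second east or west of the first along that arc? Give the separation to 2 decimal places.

Raw difference: 109.93 − -97.47 = 207.4°.
Normalise into (−180°, 180°]: 207.4° − 360° = -152.6°.
Negative ⇒ the second point lies to the west; separation 152.60°.

152.60° west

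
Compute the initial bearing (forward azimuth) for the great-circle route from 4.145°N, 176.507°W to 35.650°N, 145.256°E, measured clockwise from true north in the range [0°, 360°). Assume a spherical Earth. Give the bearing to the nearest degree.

317°

Δλ = 145.256 − -176.507 = 321.763°; wrapped into (−180°, 180°]: -38.237°.
θ = atan2( sin Δλ · cos φ₂ , cos φ₁ · sin φ₂ − sin φ₁ · cos φ₂ · cos Δλ )
  = atan2(-0.50293, 0.53517) = -43.221° → normalised to [0°, 360°): 316.779°.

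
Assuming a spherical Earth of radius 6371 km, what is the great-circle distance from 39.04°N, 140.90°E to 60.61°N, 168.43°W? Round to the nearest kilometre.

Δλ = -168.43 − 140.90 = -309.33°; wrapped into (−180°, 180°]: 50.67°.
Δφ = 60.61 − 39.04 = 21.57°.
a = sin²(Δφ/2) + cos φ₁ · cos φ₂ · sin²(Δλ/2) = 0.104810.
c = 2·atan2(√a, √(1−a)) = 0.65937 rad → d = 6371·c ≈ 4200.84 km.

4201 km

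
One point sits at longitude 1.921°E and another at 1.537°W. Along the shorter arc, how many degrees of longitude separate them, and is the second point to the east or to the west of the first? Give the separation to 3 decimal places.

Raw difference: -1.537 − 1.921 = -3.458°.
Normalise into (−180°, 180°]: -3.458° stays -3.458°.
Negative ⇒ the second point lies to the west; separation 3.458°.

3.458° west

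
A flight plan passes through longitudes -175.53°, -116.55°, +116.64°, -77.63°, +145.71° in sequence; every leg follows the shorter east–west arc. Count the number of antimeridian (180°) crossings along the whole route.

Leg 1: -175.53° → -116.55°, shortest Δλ = 58.98° (east) — does not cross 180°.
Leg 2: -116.55° → +116.64°, shortest Δλ = -126.81° (west) — crosses 180°.
Leg 3: +116.64° → -77.63°, shortest Δλ = 165.73° (east) — crosses 180°.
Leg 4: -77.63° → +145.71°, shortest Δλ = -136.66° (west) — crosses 180°.
Total crossings: 3.

3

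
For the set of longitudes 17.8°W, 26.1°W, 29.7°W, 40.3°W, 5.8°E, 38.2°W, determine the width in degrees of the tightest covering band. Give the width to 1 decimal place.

46.1°

Sort the longitudes: -40.3°, -38.2°, -29.7°, -26.1°, -17.8°, +5.8°.
Eastward gaps between consecutive values (wrapping around): 2.1°, 8.5°, 3.6°, 8.3°, 23.6°, 313.9°.
Largest gap = 313.9° ⇒ minimal covering band is its complement: 360° − 313.9° = 46.1°.
Band runs from -40.3° eastward to +5.8°.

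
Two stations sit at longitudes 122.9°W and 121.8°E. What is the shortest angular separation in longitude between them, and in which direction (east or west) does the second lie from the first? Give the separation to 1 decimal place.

Raw difference: 121.8 − -122.9 = 244.7°.
Normalise into (−180°, 180°]: 244.7° − 360° = -115.3°.
Negative ⇒ the second point lies to the west; separation 115.3°.

115.3° west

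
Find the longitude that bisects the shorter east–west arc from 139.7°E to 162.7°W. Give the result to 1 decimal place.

168.5°E

Signed shortest Δλ from +139.7° to -162.7° is +57.6°.
Midpoint longitude = +139.7° + (+57.6°)/2 = +139.7° + 28.8° = +168.5°.
(The naïve average (+139.7 + -162.7)/2 = -11.5° is on the wrong side of the globe.)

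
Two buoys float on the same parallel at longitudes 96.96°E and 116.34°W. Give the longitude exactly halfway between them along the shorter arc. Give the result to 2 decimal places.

170.31°E

Signed shortest Δλ from +96.96° to -116.34° is +146.70°.
Midpoint longitude = +96.96° + (+146.70°)/2 = +96.96° + 73.35° = +170.31°.
(The naïve average (+96.96 + -116.34)/2 = -9.69° is on the wrong side of the globe.)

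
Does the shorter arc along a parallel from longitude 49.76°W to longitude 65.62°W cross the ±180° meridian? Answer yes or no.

Signed shortest Δλ = ((-65.62 − -49.76 + 180) mod 360) − 180 = -15.86°.
Going west by 15.86° from -49.76° reaches -65.62° without touching 180°.

No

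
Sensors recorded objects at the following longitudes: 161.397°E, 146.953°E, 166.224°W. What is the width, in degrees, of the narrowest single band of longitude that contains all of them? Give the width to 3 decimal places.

Sort the longitudes: -166.224°, +146.953°, +161.397°.
Eastward gaps between consecutive values (wrapping around): 313.177°, 14.444°, 32.379°.
Largest gap = 313.177° ⇒ minimal covering band is its complement: 360° − 313.177° = 46.823°.
Band runs from +146.953° eastward to -166.224°, crossing the antimeridian.

46.823°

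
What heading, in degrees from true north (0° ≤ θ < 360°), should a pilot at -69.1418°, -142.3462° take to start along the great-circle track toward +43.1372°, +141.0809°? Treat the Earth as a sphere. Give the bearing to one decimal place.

299.5°

Δλ = 141.0809 − -142.3462 = 283.4271°; wrapped into (−180°, 180°]: -76.5729°.
θ = atan2( sin Δλ · cos φ₂ , cos φ₁ · sin φ₂ − sin φ₁ · cos φ₂ · cos Δλ )
  = atan2(-0.70977, 0.40179) = -60.486° → normalised to [0°, 360°): 299.514°.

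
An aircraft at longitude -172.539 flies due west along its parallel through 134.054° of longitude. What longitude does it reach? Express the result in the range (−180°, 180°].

+53.407°

Start at -172.539°; shift −134.054° → -306.593°.
-306.593° lies outside (−180°, 180°]; add 360° → +53.407°.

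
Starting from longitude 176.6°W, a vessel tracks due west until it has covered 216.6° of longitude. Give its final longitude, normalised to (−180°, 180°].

Start at -176.6°; shift −216.6° → -393.2°.
-393.2° lies outside (−180°, 180°]; add 360° → -33.2°.

33.2°W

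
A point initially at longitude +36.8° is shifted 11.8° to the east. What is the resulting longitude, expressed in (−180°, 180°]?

Start at +36.8°; shift +11.8° → +48.6°.
+48.6° already lies in (−180°, 180°].

+48.6°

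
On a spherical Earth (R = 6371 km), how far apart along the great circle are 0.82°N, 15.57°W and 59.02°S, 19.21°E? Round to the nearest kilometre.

Δλ = 19.21 − -15.57 = 34.78°.
Δφ = -59.02 − 0.82 = -59.84°.
a = sin²(Δφ/2) + cos φ₁ · cos φ₂ · sin²(Δλ/2) = 0.294767.
c = 2·atan2(√a, √(1−a)) = 1.14783 rad → d = 6371·c ≈ 7312.83 km.

7313 km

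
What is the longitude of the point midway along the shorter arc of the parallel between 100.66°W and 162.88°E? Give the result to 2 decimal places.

148.89°W

Signed shortest Δλ from -100.66° to +162.88° is -96.46°.
Midpoint longitude = -100.66° + (-96.46°)/2 = -100.66° − 48.23° = -148.89°.
(The naïve average (-100.66 + +162.88)/2 = 31.11° is on the wrong side of the globe.)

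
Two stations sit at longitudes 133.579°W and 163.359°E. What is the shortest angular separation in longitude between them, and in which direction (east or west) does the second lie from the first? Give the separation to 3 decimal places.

63.062° west

Raw difference: 163.359 − -133.579 = 296.938°.
Normalise into (−180°, 180°]: 296.938° − 360° = -63.062°.
Negative ⇒ the second point lies to the west; separation 63.062°.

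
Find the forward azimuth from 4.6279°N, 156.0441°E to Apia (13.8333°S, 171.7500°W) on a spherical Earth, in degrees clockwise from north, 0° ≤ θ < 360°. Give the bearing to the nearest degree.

120°

Δλ = -171.7500 − 156.0441 = -327.7941°; wrapped into (−180°, 180°]: 32.2059°.
θ = atan2( sin Δλ · cos φ₂ , cos φ₁ · sin φ₂ − sin φ₁ · cos φ₂ · cos Δλ )
  = atan2(0.51751, -0.30461) = 120.481° → normalised to [0°, 360°): 120.481°.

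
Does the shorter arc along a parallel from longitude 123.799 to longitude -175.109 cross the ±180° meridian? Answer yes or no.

Naïve |-175.109 − 123.799| = 298.908° > 180°, so the shorter arc goes the other way round — across 180°.
Signed shortest Δλ = ((-175.109 − 123.799 + 180) mod 360) − 180 = 61.092°.
Going east by 61.092° from +123.799° passes through 180° before reaching -175.109°.

Yes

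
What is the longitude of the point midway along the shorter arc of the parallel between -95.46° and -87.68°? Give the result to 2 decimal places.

Signed shortest Δλ from -95.46° to -87.68° is +7.78°.
Midpoint longitude = -95.46° + (+7.78°)/2 = -95.46° + 3.89° = -91.57°.

-91.57°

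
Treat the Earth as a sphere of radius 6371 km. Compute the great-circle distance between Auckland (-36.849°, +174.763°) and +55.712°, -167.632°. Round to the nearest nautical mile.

5630 nmi

Δλ = -167.632 − 174.763 = -342.395°; wrapped into (−180°, 180°]: 17.605°.
Δφ = 55.712 − -36.849 = 92.561°.
a = sin²(Δφ/2) + cos φ₁ · cos φ₂ · sin²(Δλ/2) = 0.532898.
c = 2·atan2(√a, √(1−a)) = 1.63664 rad → d = 6371·c ≈ 10427.04 km ≈ 5630.15 nmi.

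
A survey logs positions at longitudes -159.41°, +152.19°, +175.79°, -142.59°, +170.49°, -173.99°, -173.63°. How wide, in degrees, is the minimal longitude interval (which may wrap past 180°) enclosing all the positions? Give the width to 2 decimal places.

Sort the longitudes: -173.99°, -173.63°, -159.41°, -142.59°, +152.19°, +170.49°, +175.79°.
Eastward gaps between consecutive values (wrapping around): 0.36°, 14.22°, 16.82°, 294.78°, 18.30°, 5.30°, 10.22°.
Largest gap = 294.78° ⇒ minimal covering band is its complement: 360° − 294.78° = 65.22°.
Band runs from +152.19° eastward to -142.59°, crossing the antimeridian.

65.22°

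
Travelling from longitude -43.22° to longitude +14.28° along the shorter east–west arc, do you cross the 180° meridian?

No

Signed shortest Δλ = ((14.28 − -43.22 + 180) mod 360) − 180 = 57.5°.
Going east by 57.5° from -43.22° reaches +14.28° without touching 180°.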